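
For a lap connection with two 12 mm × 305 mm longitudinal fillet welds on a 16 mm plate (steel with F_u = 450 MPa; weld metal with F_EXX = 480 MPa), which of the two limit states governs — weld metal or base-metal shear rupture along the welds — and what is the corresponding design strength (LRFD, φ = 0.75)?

φR_n ≈ 1120 kN (weld metal governs)

t_e = 0.707 × 12 = 8.484 mm; L = 610 mm.
Weld metal: φR_n = 0.75 × 0.6 × 480 × 8.484 × 610 × 10⁻³ = 1118 kN.
Base metal (shear rupture): φR_n = 0.75 × 0.6 × 450 × 16 × 610 × 10⁻³ = 1976 kN.
Governing: weld metal.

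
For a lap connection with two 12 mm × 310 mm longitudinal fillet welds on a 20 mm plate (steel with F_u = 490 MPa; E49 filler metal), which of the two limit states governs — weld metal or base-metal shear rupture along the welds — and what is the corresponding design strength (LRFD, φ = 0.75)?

φR_n ≈ 1160 kN (weld metal governs)

E49XX → F_EXX = 490 MPa.
t_e = 0.707 × 12 = 8.484 mm; L = 620 mm.
Weld metal: φR_n = 0.75 × 0.6 × 490 × 8.484 × 620 × 10⁻³ = 1160 kN.
Base metal (shear rupture): φR_n = 0.75 × 0.6 × 490 × 20 × 620 × 10⁻³ = 2734 kN.
Governing: weld metal.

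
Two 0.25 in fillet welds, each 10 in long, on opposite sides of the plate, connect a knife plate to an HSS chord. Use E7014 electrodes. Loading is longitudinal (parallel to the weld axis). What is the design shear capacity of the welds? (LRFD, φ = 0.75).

φR_n ≈ 111 kip

E70XX → F_EXX = 70 ksi.
Effective throat t_e = 0.707 × 0.25 = 0.1767 in.
Total length L = 20 in; A_we = 0.1767 × 20 = 3.535 in².
F_nw = 0.6 F_EXX = 0.6 × 70 = 42 ksi.
φR_n = 0.75 × 42 × 3.535 = 111.4 kip.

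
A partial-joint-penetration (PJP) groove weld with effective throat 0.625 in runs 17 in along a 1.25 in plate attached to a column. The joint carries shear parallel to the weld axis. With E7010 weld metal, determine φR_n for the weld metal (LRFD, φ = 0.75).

E70XX → F_EXX = 70 ksi.
Effective throat (given) t_e = 0.625 in.
A_we = 0.625 × 17 = 10.62 in².
F_nw = 0.6 F_EXX = 42 ksi.
φR_n = 0.75 × 42 × 10.62 = 334.7 kips.

φR_n ≈ 335 kips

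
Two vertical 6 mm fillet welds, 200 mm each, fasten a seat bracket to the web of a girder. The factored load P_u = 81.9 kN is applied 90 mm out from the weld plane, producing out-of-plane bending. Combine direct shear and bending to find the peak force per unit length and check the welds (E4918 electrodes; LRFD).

f_max ≈ 590 N/mm; adequate

E49XX → F_EXX = 490 MPa.
L_w = 2 × 200 = 400 mm; section modulus (unit throat) S = 2 × L²/6 = 13330 mm².
Direct shear f_v = P/L_w = 81.9×10³/400 = 204.8 N/mm.
Moment M = P × e = 81.9×10³ × 90 = 7371000 N·mm; bending f_b = M/S = 552.8 N/mm.
f_max = √(f_v² + f_b²) = √(204.8² + 552.8²) = 589.5 N/mm.
φr_n = 0.75 × 0.6 × 490 × (0.707 × 6) = 935.4 N/mm → adequate.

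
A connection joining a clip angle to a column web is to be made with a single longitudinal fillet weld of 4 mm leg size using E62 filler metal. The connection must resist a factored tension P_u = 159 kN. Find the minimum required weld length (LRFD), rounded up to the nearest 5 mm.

L = 205 mm

E62XX → F_EXX = 620 MPa.
Throat t_e = 0.707 × 4 = 2.828 mm.
φr_n = 0.75 × 0.6 × 620 × 2.828 × 10⁻³ = 0.789 kN/mm.
L_req = P_u / φr_n = 159 / 0.789 = 201.5 mm total.
Round up → use L = 205 mm.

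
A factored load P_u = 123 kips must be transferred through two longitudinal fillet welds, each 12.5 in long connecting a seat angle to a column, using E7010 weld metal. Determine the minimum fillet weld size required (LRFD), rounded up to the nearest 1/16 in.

w = 1/4 in

E70XX → F_EXX = 70 ksi.
Total weld length L = 25 in.
Required throat t_e = P_u / (φ × 0.6 F_EXX × L) = 123 / (0.75 × 0.6 × 70 × 25) = 0.1562 in.
Required leg w = t_e / 0.707 = 0.2209 in → use 1/4 in.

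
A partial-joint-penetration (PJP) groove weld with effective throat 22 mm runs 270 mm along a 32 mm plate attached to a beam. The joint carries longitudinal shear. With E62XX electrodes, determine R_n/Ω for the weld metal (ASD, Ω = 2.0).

E62XX → F_EXX = 620 MPa.
Effective throat (given) t_e = 22 mm.
A_we = 22 × 270 = 5940 mm².
F_nw = 0.6 F_EXX = 372 MPa.
R_n/Ω = (372 × 5940) / 2.0 × 10⁻³ = 1105 kN.

R_n/Ω ≈ 1100 kN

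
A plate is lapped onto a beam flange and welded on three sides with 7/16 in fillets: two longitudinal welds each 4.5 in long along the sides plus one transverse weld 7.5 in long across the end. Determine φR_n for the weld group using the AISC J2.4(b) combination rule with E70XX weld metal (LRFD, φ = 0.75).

E70XX → F_EXX = 70 ksi.
t_e = 0.707 × 0.4375 = 0.3093 in.
R_nwl = 0.6 × 70 × 0.3093 × 9 = 116.9 kip (longitudinal, 2 welds).
R_nwt = 0.6 × 70 × 0.3093 × 7.5 = 97.43 kip (transverse, base value).
(i) R_nwl + R_nwt = 214.4 kip; (ii) 0.85 R_nwl + 1.5 R_nwt = 245.5 kip.
R_n = max = 245.5 kip [governs: (ii)]; φR_n = 184.1 kip.

φR_n ≈ 184 kip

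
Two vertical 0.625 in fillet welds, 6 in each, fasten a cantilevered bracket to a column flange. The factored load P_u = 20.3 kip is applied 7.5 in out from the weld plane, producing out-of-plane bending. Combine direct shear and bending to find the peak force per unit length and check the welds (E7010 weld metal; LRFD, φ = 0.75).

f_max ≈ 12.8 kip/in; adequate

E70XX → F_EXX = 70 ksi.
L_w = 2 × 6 = 12 in; section modulus (unit throat) S = 2 × L²/6 = 12 in².
Direct shear f_v = P/L_w = 20.3/12 = 1.692 kip/in.
Moment M = P × e = 20.3 × 7.5 = 152.25 kip·in; bending f_b = M/S = 12.69 kip/in.
f_max = √(f_v² + f_b²) = √(1.692² + 12.69²) = 12.8 kip/in.
φr_n = 0.75 × 0.6 × 70 × (0.707 × 0.625) = 13.92 kip/in → adequate.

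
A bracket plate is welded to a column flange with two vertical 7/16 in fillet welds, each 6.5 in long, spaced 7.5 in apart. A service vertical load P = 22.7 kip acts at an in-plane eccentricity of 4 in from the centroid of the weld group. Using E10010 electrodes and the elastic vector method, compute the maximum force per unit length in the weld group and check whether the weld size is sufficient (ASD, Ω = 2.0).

E100XX → F_EXX = 100 ksi.
Total weld length L_w = 13 in. Treat welds as unit-width lines.
Polar moment about centroid: J = 2[d³/12 + d(b/2)²] = 2[6.5³/12 + 6.5×3.75²] = 228.6 in³.
Direct shear f_v = P/L_w = 22.7 / 13 = 1.746 kip/in (vertical).
Torsion M = P·e = 22.7 × 4 = 90.8 kip·in.
Critical point at (x, y) = (3.75, 3.25) from centroid. f_tx = M·y/J = 1.291 kip/in; f_ty = M·x/J = 1.49 kip/in.
Resultant f_max = √[f_tx² + (f_v + f_ty)²] = √[1.291² + (1.746 + 1.49)²] = 3.484 kip/in.
Capacity per unit length: r_n/Ω = (1/2.0) × 0.6 × 100 × (0.707 × 0.4375) = 9.279 kip/in.
3.484 ≤ 9.279 → adequate.

f_max ≈ 3.48 kip/in; adequate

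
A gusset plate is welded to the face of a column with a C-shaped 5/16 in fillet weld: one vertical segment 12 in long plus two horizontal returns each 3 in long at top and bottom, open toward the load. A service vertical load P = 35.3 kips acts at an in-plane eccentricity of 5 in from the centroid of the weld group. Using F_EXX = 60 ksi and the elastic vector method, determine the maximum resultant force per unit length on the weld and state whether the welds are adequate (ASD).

Total weld length L_w = 18 in. Treat welds as unit-width lines.
Centroid: x̄ = 2×3×1.5 / 18 = 0.5 in from the vertical weld.
Polar moment about centroid: J = I_x + I_y = [12³/12 + 2×3×6²] + [12×0.5² + 2(3³/12 + 3×1²)] = 373.5 in³.
Direct shear f_v = P/L_w = 35.3 / 18 = 1.961 kip/in (vertical).
Torsion M = P·e = 35.3 × 5 = 176.5 kip·in.
Critical point at (x, y) = (2.5, 6) from centroid. f_tx = M·y/J = 2.835 kip/in; f_ty = M·x/J = 1.181 kip/in.
Resultant f_max = √[f_tx² + (f_v + f_ty)²] = √[2.835² + (1.961 + 1.181)²] = 4.233 kip/in.
Capacity per unit length: r_n/Ω = (1/2.0) × 0.6 × 60 × (0.707 × 0.3125) = 3.977 kip/in.
4.233 > 3.977 → NOT adequate.

f_max ≈ 4.23 kip/in; NOT adequate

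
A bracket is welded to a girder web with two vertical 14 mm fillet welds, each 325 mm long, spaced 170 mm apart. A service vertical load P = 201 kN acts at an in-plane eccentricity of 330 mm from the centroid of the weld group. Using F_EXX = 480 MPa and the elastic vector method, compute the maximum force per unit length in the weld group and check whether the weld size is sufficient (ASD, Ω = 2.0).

Total weld length L_w = 650 mm. Treat welds as unit-width lines.
Polar moment about centroid: J = 2[d³/12 + d(b/2)²] = 2[325³/12 + 325×85²] = 10420000 mm³.
Direct shear f_v = P/L_w = 201×10³ / 650 = 309.2 N/mm (vertical).
Torsion M = P·e = 201×10³ × 330 = 66330000 N·mm.
Critical point at (x, y) = (85, 162.5) from centroid. f_tx = M·y/J = 1035 N/mm; f_ty = M·x/J = 541.2 N/mm.
Resultant f_max = √[f_tx² + (f_v + f_ty)²] = √[1035² + (309.2 + 541.2)²] = 1339 N/mm.
Capacity per unit length: r_n/Ω = (1/2.0) × 0.6 × 480 × (0.707 × 14) = 1425 N/mm.
1339 ≤ 1425 → adequate.

f_max ≈ 1340 N/mm; adequate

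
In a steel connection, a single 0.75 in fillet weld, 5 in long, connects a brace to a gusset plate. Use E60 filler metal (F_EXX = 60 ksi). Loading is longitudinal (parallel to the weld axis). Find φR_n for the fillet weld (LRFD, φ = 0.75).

φR_n ≈ 71.6 kips

Effective throat t_e = 0.707 × 0.75 = 0.5302 in.
Total length L = 5 in; A_we = 0.5302 × 5 = 2.651 in².
F_nw = 0.6 F_EXX = 0.6 × 60 = 36 ksi.
φR_n = 0.75 × 36 × 2.651 = 71.58 kips.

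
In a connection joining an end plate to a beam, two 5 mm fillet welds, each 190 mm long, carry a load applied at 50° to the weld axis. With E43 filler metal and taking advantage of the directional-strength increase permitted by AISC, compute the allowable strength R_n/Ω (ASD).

R_n/Ω ≈ 231 kN

E43XX → F_EXX = 430 MPa.
t_e = 0.707 × 5 = 3.535 mm; A_we = 3.535 × 380 = 1343 mm².
Directional factor: 1.0 + 0.5 sin^1.5(50°) = 1.335.
F_nw = 0.6 × 430 × 1.335 = 344.5 MPa.
R_n/Ω = (344.5 × 1343) / 2.0 × 10⁻³ = 231.4 kN.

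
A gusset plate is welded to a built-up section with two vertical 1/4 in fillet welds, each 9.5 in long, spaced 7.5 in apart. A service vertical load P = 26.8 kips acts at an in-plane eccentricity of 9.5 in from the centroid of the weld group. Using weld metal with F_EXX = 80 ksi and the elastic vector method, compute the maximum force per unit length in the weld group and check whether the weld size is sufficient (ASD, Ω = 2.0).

f_max ≈ 4.76 kip/in; NOT adequate

Total weld length L_w = 19 in. Treat welds as unit-width lines.
Polar moment about centroid: J = 2[d³/12 + d(b/2)²] = 2[9.5³/12 + 9.5×3.75²] = 410.1 in³.
Direct shear f_v = P/L_w = 26.8 / 19 = 1.411 kip/in (vertical).
Torsion M = P·e = 26.8 × 9.5 = 254.6 kip·in.
Critical point at (x, y) = (3.75, 4.75) from centroid. f_tx = M·y/J = 2.949 kip/in; f_ty = M·x/J = 2.328 kip/in.
Resultant f_max = √[f_tx² + (f_v + f_ty)²] = √[2.949² + (1.411 + 2.328)²] = 4.762 kip/in.
Capacity per unit length: r_n/Ω = (1/2.0) × 0.6 × 80 × (0.707 × 0.25) = 4.242 kip/in.
4.762 > 4.242 → NOT adequate.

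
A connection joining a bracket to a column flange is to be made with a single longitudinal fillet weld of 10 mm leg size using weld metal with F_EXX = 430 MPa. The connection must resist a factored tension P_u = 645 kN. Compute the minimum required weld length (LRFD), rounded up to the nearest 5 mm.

L = 475 mm

Throat t_e = 0.707 × 10 = 7.07 mm.
φr_n = 0.75 × 0.6 × 430 × 7.07 × 10⁻³ = 1.368 kN/mm.
L_req = P_u / φr_n = 645 / 1.368 = 471.5 mm total.
Round up → use L = 475 mm.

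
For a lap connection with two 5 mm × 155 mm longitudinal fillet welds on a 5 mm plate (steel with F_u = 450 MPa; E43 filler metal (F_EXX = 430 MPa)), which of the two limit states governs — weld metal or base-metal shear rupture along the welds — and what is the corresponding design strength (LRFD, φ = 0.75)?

t_e = 0.707 × 5 = 3.535 mm; L = 310 mm.
Weld metal: φR_n = 0.75 × 0.6 × 430 × 3.535 × 310 × 10⁻³ = 212 kN.
Base metal (shear rupture): φR_n = 0.75 × 0.6 × 450 × 5 × 310 × 10⁻³ = 313.9 kN.
Governing: weld metal.

φR_n ≈ 212 kN (weld metal governs)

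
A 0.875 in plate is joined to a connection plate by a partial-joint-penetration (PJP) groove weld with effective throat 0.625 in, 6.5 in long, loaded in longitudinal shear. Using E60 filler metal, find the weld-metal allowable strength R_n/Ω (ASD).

E60XX → F_EXX = 60 ksi.
Effective throat (given) t_e = 0.625 in.
A_we = 0.625 × 6.5 = 4.062 in².
F_nw = 0.6 F_EXX = 36 ksi.
R_n/Ω = (36 × 4.062) / 2.0 = 73.12 kips.

R_n/Ω ≈ 73.1 kips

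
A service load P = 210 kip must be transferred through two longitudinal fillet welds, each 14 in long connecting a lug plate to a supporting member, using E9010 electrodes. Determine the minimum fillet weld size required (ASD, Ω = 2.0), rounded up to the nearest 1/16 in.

w = 7/16 in

E90XX → F_EXX = 90 ksi.
Total weld length L = 28 in.
Required throat t_e = P × Ω / (0.6 F_EXX × L) = 210 × 2.0 / (0.6 × 90 × 28) = 0.2778 in.
Required leg w = t_e / 0.707 = 0.3929 in → use 7/16 in.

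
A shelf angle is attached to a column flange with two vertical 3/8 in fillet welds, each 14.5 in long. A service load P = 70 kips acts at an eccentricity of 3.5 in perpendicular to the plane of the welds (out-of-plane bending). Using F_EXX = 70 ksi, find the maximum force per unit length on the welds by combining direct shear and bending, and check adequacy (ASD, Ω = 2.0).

f_max ≈ 4.25 kip/in; adequate

L_w = 2 × 14.5 = 29 in; section modulus (unit throat) S = 2 × L²/6 = 70.08 in².
Direct shear f_v = P/L_w = 70/29 = 2.414 kip/in.
Moment M = P × e = 70 × 3.5 = 245 kip·in; bending f_b = M/S = 3.496 kip/in.
f_max = √(f_v² + f_b²) = √(2.414² + 3.496²) = 4.248 kip/in.
r_n/Ω = (1/2.0) × 0.6 × 70 × (0.707 × 0.375) = 5.568 kip/in → adequate.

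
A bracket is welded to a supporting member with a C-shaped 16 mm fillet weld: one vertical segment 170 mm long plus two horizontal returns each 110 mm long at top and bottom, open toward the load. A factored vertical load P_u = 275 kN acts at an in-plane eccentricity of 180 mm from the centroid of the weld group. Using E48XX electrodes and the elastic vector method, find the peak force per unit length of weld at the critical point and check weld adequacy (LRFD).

E48XX → F_EXX = 480 MPa.
Total weld length L_w = 390 mm. Treat welds as unit-width lines.
Centroid: x̄ = 2×110×55 / 390 = 31.03 mm from the vertical weld.
Polar moment about centroid: J = I_x + I_y = [170³/12 + 2×110×85²] + [170×31.03² + 2(110³/12 + 110×23.97²)] = 2511000 mm³.
Direct shear f_v = P/L_w = 275×10³ / 390 = 705.1 N/mm (vertical).
Torsion M = P·e = 275×10³ × 180 = 49500000 N·mm.
Critical point at (x, y) = (78.97, 85) from centroid. f_tx = M·y/J = 1676 N/mm; f_ty = M·x/J = 1557 N/mm.
Resultant f_max = √[f_tx² + (f_v + f_ty)²] = √[1676² + (705.1 + 1557)²] = 2815 N/mm.
Capacity per unit length: φr_n = 0.75 × 0.6 × 480 × (0.707 × 16) = 2443 N/mm.
2815 > 2443 → NOT adequate.

f_max ≈ 2820 N/mm; NOT adequate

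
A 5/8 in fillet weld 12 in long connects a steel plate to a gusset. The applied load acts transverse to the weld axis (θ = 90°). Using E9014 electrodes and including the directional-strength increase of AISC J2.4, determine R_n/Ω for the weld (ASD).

R_n/Ω ≈ 215 kip

E90XX → F_EXX = 90 ksi.
t_e = 0.707 × 0.625 = 0.4419 in; A_we = 0.4419 × 12 = 5.302 in².
Directional factor: 1.0 + 0.5 sin^1.5(90°) = 1.5.
F_nw = 0.6 × 90 × 1.5 = 81 ksi.
R_n/Ω = (81 × 5.302) / 2.0 = 214.8 kip.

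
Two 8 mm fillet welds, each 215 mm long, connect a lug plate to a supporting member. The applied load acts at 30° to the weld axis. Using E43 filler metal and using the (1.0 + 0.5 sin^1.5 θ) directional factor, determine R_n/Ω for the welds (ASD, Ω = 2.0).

E43XX → F_EXX = 430 MPa.
t_e = 0.707 × 8 = 5.656 mm; A_we = 5.656 × 430 = 2432 mm².
Directional factor: 1.0 + 0.5 sin^1.5(30°) = 1.177.
F_nw = 0.6 × 430 × 1.177 = 303.6 MPa.
R_n/Ω = (303.6 × 2432) / 2.0 × 10⁻³ = 369.2 kN.

R_n/Ω ≈ 369 kN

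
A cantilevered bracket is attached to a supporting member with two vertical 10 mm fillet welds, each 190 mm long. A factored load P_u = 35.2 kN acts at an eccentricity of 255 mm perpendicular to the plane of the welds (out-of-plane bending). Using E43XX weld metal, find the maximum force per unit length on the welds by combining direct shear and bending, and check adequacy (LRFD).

E43XX → F_EXX = 430 MPa.
L_w = 2 × 190 = 380 mm; section modulus (unit throat) S = 2 × L²/6 = 12030 mm².
Direct shear f_v = P/L_w = 35.2×10³/380 = 92.63 N/mm.
Moment M = P × e = 35.2×10³ × 255 = 8976000 N·mm; bending f_b = M/S = 745.9 N/mm.
f_max = √(f_v² + f_b²) = √(92.63² + 745.9²) = 751.7 N/mm.
φr_n = 0.75 × 0.6 × 430 × (0.707 × 10) = 1368 N/mm → adequate.

f_max ≈ 752 N/mm; adequate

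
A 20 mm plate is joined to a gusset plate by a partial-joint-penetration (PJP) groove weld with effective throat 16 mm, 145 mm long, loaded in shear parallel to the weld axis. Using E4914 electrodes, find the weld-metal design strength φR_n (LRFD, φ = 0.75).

E49XX → F_EXX = 490 MPa.
Effective throat (given) t_e = 16 mm.
A_we = 16 × 145 = 2320 mm².
F_nw = 0.6 F_EXX = 294 MPa.
φR_n = 0.75 × 294 × 2320 × 10⁻³ = 511.6 kN.

φR_n ≈ 512 kN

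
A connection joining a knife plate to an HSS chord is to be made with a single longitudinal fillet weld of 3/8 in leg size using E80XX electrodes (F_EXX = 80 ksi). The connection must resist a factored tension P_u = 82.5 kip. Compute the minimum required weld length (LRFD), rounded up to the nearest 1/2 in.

Throat t_e = 0.707 × 0.375 = 0.2651 in.
φr_n = 0.75 × 0.6 × 80 × 0.2651 = 9.544 kip/in.
L_req = P_u / φr_n = 82.5 / 9.544 = 8.644 in total.
Round up → use L = 9 in.

L = 9 in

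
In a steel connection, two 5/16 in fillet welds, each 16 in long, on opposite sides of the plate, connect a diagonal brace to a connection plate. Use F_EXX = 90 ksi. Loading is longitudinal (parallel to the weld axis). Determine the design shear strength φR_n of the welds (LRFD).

φR_n ≈ 286 kips

Effective throat t_e = 0.707 × 0.3125 = 0.2209 in.
Total length L = 32 in; A_we = 0.2209 × 32 = 7.07 in².
F_nw = 0.6 F_EXX = 0.6 × 90 = 54 ksi.
φR_n = 0.75 × 54 × 7.07 = 286.3 kips.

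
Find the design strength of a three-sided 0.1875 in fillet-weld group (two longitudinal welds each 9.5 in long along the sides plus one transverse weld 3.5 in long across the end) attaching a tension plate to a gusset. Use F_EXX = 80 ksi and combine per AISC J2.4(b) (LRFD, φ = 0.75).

t_e = 0.707 × 0.1875 = 0.1326 in.
R_nwl = 0.6 × 80 × 0.1326 × 19 = 120.9 kip (longitudinal, 2 welds).
R_nwt = 0.6 × 80 × 0.1326 × 3.5 = 22.27 kip (transverse, base value).
(i) R_nwl + R_nwt = 143.2 kip; (ii) 0.85 R_nwl + 1.5 R_nwt = 136.2 kip.
R_n = max = 143.2 kip [governs: (i)]; φR_n = 107.4 kip.

φR_n ≈ 107 kip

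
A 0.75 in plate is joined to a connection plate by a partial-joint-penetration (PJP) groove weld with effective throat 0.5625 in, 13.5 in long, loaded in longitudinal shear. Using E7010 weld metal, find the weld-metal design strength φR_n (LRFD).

φR_n ≈ 239 kip

E70XX → F_EXX = 70 ksi.
Effective throat (given) t_e = 0.5625 in.
A_we = 0.5625 × 13.5 = 7.594 in².
F_nw = 0.6 F_EXX = 42 ksi.
φR_n = 0.75 × 42 × 7.594 = 239.2 kip.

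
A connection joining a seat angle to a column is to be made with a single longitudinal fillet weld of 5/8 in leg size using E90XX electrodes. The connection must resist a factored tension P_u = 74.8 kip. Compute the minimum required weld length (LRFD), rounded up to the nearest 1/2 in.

L = 4.5 in

E90XX → F_EXX = 90 ksi.
Throat t_e = 0.707 × 0.625 = 0.4419 in.
φr_n = 0.75 × 0.6 × 90 × 0.4419 = 17.9 kip/in.
L_req = P_u / φr_n = 74.8 / 17.9 = 4.18 in total.
Round up → use L = 4.5 in.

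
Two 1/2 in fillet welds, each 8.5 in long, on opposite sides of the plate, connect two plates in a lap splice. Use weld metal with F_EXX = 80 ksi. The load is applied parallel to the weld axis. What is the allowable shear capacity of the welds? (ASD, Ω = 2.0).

R_n/Ω ≈ 144 kip

Effective throat t_e = 0.707 × 0.5 = 0.3535 in.
Total length L = 17 in; A_we = 0.3535 × 17 = 6.01 in².
F_nw = 0.6 F_EXX = 0.6 × 80 = 48 ksi.
R_n = 48 × 6.01 = 288.5 kip; R_n/Ω = 288.5/2.0 = 144.2 kip.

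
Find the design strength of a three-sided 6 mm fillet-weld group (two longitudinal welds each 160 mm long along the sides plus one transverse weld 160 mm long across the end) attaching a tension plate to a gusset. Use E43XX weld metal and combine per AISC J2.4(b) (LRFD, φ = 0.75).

E43XX → F_EXX = 430 MPa.
t_e = 0.707 × 6 = 4.242 mm.
R_nwl = 0.6 × 430 × 4.242 × 320 × 10⁻³ = 350.2 kN (longitudinal, 2 welds).
R_nwt = 0.6 × 430 × 4.242 × 160 × 10⁻³ = 175.1 kN (transverse, base value).
(i) R_nwl + R_nwt = 525.3 kN; (ii) 0.85 R_nwl + 1.5 R_nwt = 560.4 kN.
R_n = max = 560.4 kN [governs: (ii)]; φR_n = 420.3 kN.

φR_n ≈ 420 kN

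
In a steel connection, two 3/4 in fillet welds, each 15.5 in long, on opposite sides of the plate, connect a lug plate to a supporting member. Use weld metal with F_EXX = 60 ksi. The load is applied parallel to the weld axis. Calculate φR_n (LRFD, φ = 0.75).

Effective throat t_e = 0.707 × 0.75 = 0.5302 in.
Total length L = 31 in; A_we = 0.5302 × 31 = 16.44 in².
F_nw = 0.6 F_EXX = 0.6 × 60 = 36 ksi.
φR_n = 0.75 × 36 × 16.44 = 443.8 kips.

φR_n ≈ 444 kips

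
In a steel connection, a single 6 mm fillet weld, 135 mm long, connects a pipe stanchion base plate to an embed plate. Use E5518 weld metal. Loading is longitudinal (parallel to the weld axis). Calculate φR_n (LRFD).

φR_n ≈ 142 kN

E55XX → F_EXX = 550 MPa.
Effective throat t_e = 0.707 × 6 = 4.242 mm.
Total length L = 135 mm; A_we = 4.242 × 135 = 572.7 mm².
F_nw = 0.6 F_EXX = 0.6 × 550 = 330 MPa.
φR_n = 0.75 × 330 × 572.7 × 10⁻³ = 141.7 kN.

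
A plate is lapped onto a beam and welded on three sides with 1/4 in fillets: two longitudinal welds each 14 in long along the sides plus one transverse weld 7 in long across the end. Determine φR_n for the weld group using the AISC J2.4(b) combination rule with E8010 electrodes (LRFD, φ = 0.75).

φR_n ≈ 223 kip

E80XX → F_EXX = 80 ksi.
t_e = 0.707 × 0.25 = 0.1767 in.
R_nwl = 0.6 × 80 × 0.1767 × 28 = 237.6 kip (longitudinal, 2 welds).
R_nwt = 0.6 × 80 × 0.1767 × 7 = 59.39 kip (transverse, base value).
(i) R_nwl + R_nwt = 296.9 kip; (ii) 0.85 R_nwl + 1.5 R_nwt = 291 kip.
R_n = max = 296.9 kip [governs: (i)]; φR_n = 222.7 kip.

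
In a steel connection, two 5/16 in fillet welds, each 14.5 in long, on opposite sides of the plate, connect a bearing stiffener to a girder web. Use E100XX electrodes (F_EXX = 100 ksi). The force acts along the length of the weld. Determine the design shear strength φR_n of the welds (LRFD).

φR_n ≈ 288 kip

Effective throat t_e = 0.707 × 0.3125 = 0.2209 in.
Total length L = 29 in; A_we = 0.2209 × 29 = 6.407 in².
F_nw = 0.6 F_EXX = 0.6 × 100 = 60 ksi.
φR_n = 0.75 × 60 × 6.407 = 288.3 kip.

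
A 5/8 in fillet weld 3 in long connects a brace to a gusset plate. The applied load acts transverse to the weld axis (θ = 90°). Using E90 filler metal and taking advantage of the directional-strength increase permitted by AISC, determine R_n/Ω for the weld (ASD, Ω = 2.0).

E90XX → F_EXX = 90 ksi.
t_e = 0.707 × 0.625 = 0.4419 in; A_we = 0.4419 × 3 = 1.326 in².
Directional factor: 1.0 + 0.5 sin^1.5(90°) = 1.5.
F_nw = 0.6 × 90 × 1.5 = 81 ksi.
R_n/Ω = (81 × 1.326) / 2.0 = 53.69 kips.

R_n/Ω ≈ 53.7 kips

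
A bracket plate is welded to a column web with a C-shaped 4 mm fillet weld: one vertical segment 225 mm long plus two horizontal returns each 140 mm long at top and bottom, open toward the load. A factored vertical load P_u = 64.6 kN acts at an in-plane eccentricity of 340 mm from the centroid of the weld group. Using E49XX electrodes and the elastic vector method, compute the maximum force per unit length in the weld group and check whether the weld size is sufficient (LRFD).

f_max ≈ 690 N/mm; NOT adequate

E49XX → F_EXX = 490 MPa.
Total weld length L_w = 505 mm. Treat welds as unit-width lines.
Centroid: x̄ = 2×140×70 / 505 = 38.81 mm from the vertical weld.
Polar moment about centroid: J = I_x + I_y = [225³/12 + 2×140×112.5²] + [225×38.81² + 2(140³/12 + 140×31.19²)] = 5562000 mm³.
Direct shear f_v = P/L_w = 64.6×10³ / 505 = 127.9 N/mm (vertical).
Torsion M = P·e = 64.6×10³ × 340 = 21964000 N·mm.
Critical point at (x, y) = (101.2, 112.5) from centroid. f_tx = M·y/J = 444.3 N/mm; f_ty = M·x/J = 399.6 N/mm.
Resultant f_max = √[f_tx² + (f_v + f_ty)²] = √[444.3² + (127.9 + 399.6)²] = 689.7 N/mm.
Capacity per unit length: φr_n = 0.75 × 0.6 × 490 × (0.707 × 4) = 623.6 N/mm.
689.7 > 623.6 → NOT adequate.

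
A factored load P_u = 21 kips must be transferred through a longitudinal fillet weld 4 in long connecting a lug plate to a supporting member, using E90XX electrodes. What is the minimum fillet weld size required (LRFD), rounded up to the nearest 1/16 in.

E90XX → F_EXX = 90 ksi.
Total weld length L = 4 in.
Required throat t_e = P_u / (φ × 0.6 F_EXX × L) = 21 / (0.75 × 0.6 × 90 × 4) = 0.1296 in.
Required leg w = t_e / 0.707 = 0.1834 in → use 3/16 in.

w = 3/16 in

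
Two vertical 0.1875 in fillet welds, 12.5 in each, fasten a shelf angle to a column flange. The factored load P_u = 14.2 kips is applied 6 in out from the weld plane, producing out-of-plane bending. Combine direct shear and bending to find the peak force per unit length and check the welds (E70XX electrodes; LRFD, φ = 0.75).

E70XX → F_EXX = 70 ksi.
L_w = 2 × 12.5 = 25 in; section modulus (unit throat) S = 2 × L²/6 = 52.08 in².
Direct shear f_v = P/L_w = 14.2/25 = 0.568 kip/in.
Moment M = P × e = 14.2 × 6 = 85.2 kip·in; bending f_b = M/S = 1.636 kip/in.
f_max = √(f_v² + f_b²) = √(0.568² + 1.636²) = 1.732 kip/in.
φr_n = 0.75 × 0.6 × 70 × (0.707 × 0.1875) = 4.176 kip/in → adequate.

f_max ≈ 1.73 kip/in; adequate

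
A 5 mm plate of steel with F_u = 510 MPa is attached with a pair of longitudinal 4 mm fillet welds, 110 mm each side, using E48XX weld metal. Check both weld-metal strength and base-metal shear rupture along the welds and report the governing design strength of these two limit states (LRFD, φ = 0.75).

φR_n ≈ 134 kN (weld metal governs)

E48XX → F_EXX = 480 MPa.
t_e = 0.707 × 4 = 2.828 mm; L = 220 mm.
Weld metal: φR_n = 0.75 × 0.6 × 480 × 2.828 × 220 × 10⁻³ = 134.4 kN.
Base metal (shear rupture): φR_n = 0.75 × 0.6 × 510 × 5 × 220 × 10⁻³ = 252.5 kN.
Governing: weld metal.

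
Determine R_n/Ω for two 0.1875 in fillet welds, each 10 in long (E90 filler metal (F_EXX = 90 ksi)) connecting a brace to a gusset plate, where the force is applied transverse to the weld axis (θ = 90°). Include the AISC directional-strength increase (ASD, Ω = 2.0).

t_e = 0.707 × 0.1875 = 0.1326 in; A_we = 0.1326 × 20 = 2.651 in².
Directional factor: 1.0 + 0.5 sin^1.5(90°) = 1.5.
F_nw = 0.6 × 90 × 1.5 = 81 ksi.
R_n/Ω = (81 × 2.651) / 2.0 = 107.4 kips.

R_n/Ω ≈ 107 kips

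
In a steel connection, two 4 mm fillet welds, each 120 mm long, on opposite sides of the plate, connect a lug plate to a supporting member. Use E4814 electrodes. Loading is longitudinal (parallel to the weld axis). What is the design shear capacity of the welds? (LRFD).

φR_n ≈ 147 kN

E48XX → F_EXX = 480 MPa.
Effective throat t_e = 0.707 × 4 = 2.828 mm.
Total length L = 240 mm; A_we = 2.828 × 240 = 678.7 mm².
F_nw = 0.6 F_EXX = 0.6 × 480 = 288 MPa.
φR_n = 0.75 × 288 × 678.7 × 10⁻³ = 146.6 kN.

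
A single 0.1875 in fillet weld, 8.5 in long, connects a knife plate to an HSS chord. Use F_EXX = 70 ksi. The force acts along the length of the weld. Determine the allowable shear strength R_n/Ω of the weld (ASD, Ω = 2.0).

R_n/Ω ≈ 23.7 kip

Effective throat t_e = 0.707 × 0.1875 = 0.1326 in.
Total length L = 8.5 in; A_we = 0.1326 × 8.5 = 1.127 in².
F_nw = 0.6 F_EXX = 0.6 × 70 = 42 ksi.
R_n = 42 × 1.127 = 47.32 kip; R_n/Ω = 47.32/2.0 = 23.66 kip.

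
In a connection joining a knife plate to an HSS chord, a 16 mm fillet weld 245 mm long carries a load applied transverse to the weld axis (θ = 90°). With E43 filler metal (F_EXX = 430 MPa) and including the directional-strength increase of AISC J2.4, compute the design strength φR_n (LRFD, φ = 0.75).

φR_n ≈ 804 kN

t_e = 0.707 × 16 = 11.31 mm; A_we = 11.31 × 245 = 2771 mm².
Directional factor: 1.0 + 0.5 sin^1.5(90°) = 1.5.
F_nw = 0.6 × 430 × 1.5 = 387 MPa.
φR_n = 0.75 × 387 × 2771 × 10⁻³ = 804.4 kN.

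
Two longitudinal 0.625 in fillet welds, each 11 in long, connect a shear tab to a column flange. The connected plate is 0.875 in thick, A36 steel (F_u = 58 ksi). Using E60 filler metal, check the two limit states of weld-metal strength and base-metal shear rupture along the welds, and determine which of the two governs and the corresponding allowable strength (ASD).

E60XX → F_EXX = 60 ksi.
t_e = 0.707 × 0.625 = 0.4419 in; L = 22 in.
Weld metal: R_n/Ω = (1/2.0) × 0.6 × 60 × 0.4419 × 22 = 175 kips.
Base metal (shear rupture): R_n/Ω = (1/2.0) × 0.6 × 58 × 0.875 × 22 = 334.9 kips.
Governing: weld metal.

R_n/Ω ≈ 175 kips (weld metal governs)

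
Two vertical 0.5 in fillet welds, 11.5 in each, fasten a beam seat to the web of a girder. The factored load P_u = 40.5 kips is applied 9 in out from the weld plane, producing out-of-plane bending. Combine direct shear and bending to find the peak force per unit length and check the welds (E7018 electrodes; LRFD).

E70XX → F_EXX = 70 ksi.
L_w = 2 × 11.5 = 23 in; section modulus (unit throat) S = 2 × L²/6 = 44.08 in².
Direct shear f_v = P/L_w = 40.5/23 = 1.761 kip/in.
Moment M = P × e = 40.5 × 9 = 364.5 kip·in; bending f_b = M/S = 8.268 kip/in.
f_max = √(f_v² + f_b²) = √(1.761² + 8.268²) = 8.454 kip/in.
φr_n = 0.75 × 0.6 × 70 × (0.707 × 0.5) = 11.14 kip/in → adequate.

f_max ≈ 8.45 kip/in; adequate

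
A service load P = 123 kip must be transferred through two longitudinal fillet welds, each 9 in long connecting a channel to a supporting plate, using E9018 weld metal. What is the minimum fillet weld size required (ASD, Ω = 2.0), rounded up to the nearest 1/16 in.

E90XX → F_EXX = 90 ksi.
Total weld length L = 18 in.
Required throat t_e = P × Ω / (0.6 F_EXX × L) = 123 × 2.0 / (0.6 × 90 × 18) = 0.2531 in.
Required leg w = t_e / 0.707 = 0.358 in → use 3/8 in.

w = 3/8 in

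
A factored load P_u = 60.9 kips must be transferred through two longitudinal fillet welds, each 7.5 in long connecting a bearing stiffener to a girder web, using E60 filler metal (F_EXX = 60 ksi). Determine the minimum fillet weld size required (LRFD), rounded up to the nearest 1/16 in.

w = 1/4 in

Total weld length L = 15 in.
Required throat t_e = P_u / (φ × 0.6 F_EXX × L) = 60.9 / (0.75 × 0.6 × 60 × 15) = 0.1504 in.
Required leg w = t_e / 0.707 = 0.2127 in → use 1/4 in.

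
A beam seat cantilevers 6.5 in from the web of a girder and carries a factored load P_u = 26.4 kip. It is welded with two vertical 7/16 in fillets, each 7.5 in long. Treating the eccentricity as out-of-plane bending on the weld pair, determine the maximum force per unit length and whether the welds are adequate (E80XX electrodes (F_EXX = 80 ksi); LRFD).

f_max ≈ 9.32 kip/in; adequate

L_w = 2 × 7.5 = 15 in; section modulus (unit throat) S = 2 × L²/6 = 18.75 in².
Direct shear f_v = P/L_w = 26.4/15 = 1.76 kip/in.
Moment M = P × e = 26.4 × 6.5 = 171.6 kip·in; bending f_b = M/S = 9.152 kip/in.
f_max = √(f_v² + f_b²) = √(1.76² + 9.152²) = 9.32 kip/in.
φr_n = 0.75 × 0.6 × 80 × (0.707 × 0.4375) = 11.14 kip/in → adequate.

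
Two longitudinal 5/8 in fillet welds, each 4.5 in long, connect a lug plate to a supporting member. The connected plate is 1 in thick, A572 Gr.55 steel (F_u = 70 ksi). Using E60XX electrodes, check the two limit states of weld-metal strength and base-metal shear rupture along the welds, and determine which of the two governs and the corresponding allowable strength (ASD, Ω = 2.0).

E60XX → F_EXX = 60 ksi.
t_e = 0.707 × 0.625 = 0.4419 in; L = 9 in.
Weld metal: R_n/Ω = (1/2.0) × 0.6 × 60 × 0.4419 × 9 = 71.58 kips.
Base metal (shear rupture): R_n/Ω = (1/2.0) × 0.6 × 70 × 1 × 9 = 189 kips.
Governing: weld metal.

R_n/Ω ≈ 71.6 kips (weld metal governs)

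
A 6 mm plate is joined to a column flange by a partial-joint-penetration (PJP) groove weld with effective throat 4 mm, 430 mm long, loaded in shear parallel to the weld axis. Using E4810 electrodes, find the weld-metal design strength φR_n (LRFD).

E48XX → F_EXX = 480 MPa.
Effective throat (given) t_e = 4 mm.
A_we = 4 × 430 = 1720 mm².
F_nw = 0.6 F_EXX = 288 MPa.
φR_n = 0.75 × 288 × 1720 × 10⁻³ = 371.5 kN.

φR_n ≈ 372 kN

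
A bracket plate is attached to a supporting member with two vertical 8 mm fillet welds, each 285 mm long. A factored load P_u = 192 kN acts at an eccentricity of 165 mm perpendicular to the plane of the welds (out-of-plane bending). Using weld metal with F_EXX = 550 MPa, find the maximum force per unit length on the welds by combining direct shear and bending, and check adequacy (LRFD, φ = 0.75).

f_max ≈ 1220 N/mm; adequate

L_w = 2 × 285 = 570 mm; section modulus (unit throat) S = 2 × L²/6 = 27080 mm².
Direct shear f_v = P/L_w = 192×10³/570 = 336.8 N/mm.
Moment M = P × e = 192×10³ × 165 = 31680000 N·mm; bending f_b = M/S = 1170 N/mm.
f_max = √(f_v² + f_b²) = √(336.8² + 1170²) = 1218 N/mm.
φr_n = 0.75 × 0.6 × 550 × (0.707 × 8) = 1400 N/mm → adequate.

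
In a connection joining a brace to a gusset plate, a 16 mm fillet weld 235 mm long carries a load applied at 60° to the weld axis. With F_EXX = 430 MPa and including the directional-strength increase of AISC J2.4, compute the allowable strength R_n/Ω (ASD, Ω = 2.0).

R_n/Ω ≈ 481 kN

t_e = 0.707 × 16 = 11.31 mm; A_we = 11.31 × 235 = 2658 mm².
Directional factor: 1.0 + 0.5 sin^1.5(60°) = 1.403.
F_nw = 0.6 × 430 × 1.403 = 362 MPa.
R_n/Ω = (362 × 2658) / 2.0 × 10⁻³ = 481.1 kN.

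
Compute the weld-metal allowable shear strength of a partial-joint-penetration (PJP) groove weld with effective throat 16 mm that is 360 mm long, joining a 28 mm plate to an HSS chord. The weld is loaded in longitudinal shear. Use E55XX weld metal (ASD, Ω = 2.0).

R_n/Ω ≈ 950 kN

E55XX → F_EXX = 550 MPa.
Effective throat (given) t_e = 16 mm.
A_we = 16 × 360 = 5760 mm².
F_nw = 0.6 F_EXX = 330 MPa.
R_n/Ω = (330 × 5760) / 2.0 × 10⁻³ = 950.4 kN.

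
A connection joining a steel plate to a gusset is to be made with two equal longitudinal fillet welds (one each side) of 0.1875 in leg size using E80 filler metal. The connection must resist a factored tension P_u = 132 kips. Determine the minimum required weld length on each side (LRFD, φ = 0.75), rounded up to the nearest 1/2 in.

E80XX → F_EXX = 80 ksi.
Throat t_e = 0.707 × 0.1875 = 0.1326 in.
φr_n = 0.75 × 0.6 × 80 × 0.1326 = 4.772 kips/in.
L_req = P_u / φr_n = 132 / 4.772 = 27.66 in total.
Per side: 27.66 / 2 = 13.83 in.
Round up → use L = 14 in on each side.

L = 14 in on each side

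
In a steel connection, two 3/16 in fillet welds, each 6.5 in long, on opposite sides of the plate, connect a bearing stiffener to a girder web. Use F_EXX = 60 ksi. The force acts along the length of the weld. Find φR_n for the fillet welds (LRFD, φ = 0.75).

Effective throat t_e = 0.707 × 0.1875 = 0.1326 in.
Total length L = 13 in; A_we = 0.1326 × 13 = 1.723 in².
F_nw = 0.6 F_EXX = 0.6 × 60 = 36 ksi.
φR_n = 0.75 × 36 × 1.723 = 46.53 kip.

φR_n ≈ 46.5 kip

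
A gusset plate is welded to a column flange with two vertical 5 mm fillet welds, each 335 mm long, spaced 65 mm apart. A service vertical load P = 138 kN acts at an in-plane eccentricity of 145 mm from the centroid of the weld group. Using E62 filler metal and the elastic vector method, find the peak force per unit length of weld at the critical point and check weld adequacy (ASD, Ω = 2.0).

E62XX → F_EXX = 620 MPa.
Total weld length L_w = 670 mm. Treat welds as unit-width lines.
Polar moment about centroid: J = 2[d³/12 + d(b/2)²] = 2[335³/12 + 335×32.5²] = 6974000 mm³.
Direct shear f_v = P/L_w = 138×10³ / 670 = 206 N/mm (vertical).
Torsion M = P·e = 138×10³ × 145 = 20010000 N·mm.
Critical point at (x, y) = (32.5, 167.5) from centroid. f_tx = M·y/J = 480.6 N/mm; f_ty = M·x/J = 93.26 N/mm.
Resultant f_max = √[f_tx² + (f_v + f_ty)²] = √[480.6² + (206 + 93.26)²] = 566.2 N/mm.
Capacity per unit length: r_n/Ω = (1/2.0) × 0.6 × 620 × (0.707 × 5) = 657.5 N/mm.
566.2 ≤ 657.5 → adequate.

f_max ≈ 566 N/mm; adequate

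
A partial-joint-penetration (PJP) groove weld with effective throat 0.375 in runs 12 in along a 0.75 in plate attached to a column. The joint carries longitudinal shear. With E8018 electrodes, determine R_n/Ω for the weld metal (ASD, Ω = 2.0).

R_n/Ω ≈ 108 kips

E80XX → F_EXX = 80 ksi.
Effective throat (given) t_e = 0.375 in.
A_we = 0.375 × 12 = 4.5 in².
F_nw = 0.6 F_EXX = 48 ksi.
R_n/Ω = (48 × 4.5) / 2.0 = 108 kips.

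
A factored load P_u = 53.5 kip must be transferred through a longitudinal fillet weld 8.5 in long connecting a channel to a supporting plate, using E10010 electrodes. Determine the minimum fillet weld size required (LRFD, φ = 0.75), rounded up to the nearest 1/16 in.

w = 1/4 in

E100XX → F_EXX = 100 ksi.
Total weld length L = 8.5 in.
Required throat t_e = P_u / (φ × 0.6 F_EXX × L) = 53.5 / (0.75 × 0.6 × 100 × 8.5) = 0.1399 in.
Required leg w = t_e / 0.707 = 0.1978 in → use 1/4 in.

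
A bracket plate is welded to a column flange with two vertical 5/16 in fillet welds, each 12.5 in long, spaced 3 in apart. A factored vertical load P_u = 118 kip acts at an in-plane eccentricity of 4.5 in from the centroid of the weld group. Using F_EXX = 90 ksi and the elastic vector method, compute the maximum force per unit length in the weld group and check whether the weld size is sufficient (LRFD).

f_max ≈ 11 kip/in; NOT adequate

Total weld length L_w = 25 in. Treat welds as unit-width lines.
Polar moment about centroid: J = 2[d³/12 + d(b/2)²] = 2[12.5³/12 + 12.5×1.5²] = 381.8 in³.
Direct shear f_v = P/L_w = 118 / 25 = 4.72 kip/in (vertical).
Torsion M = P·e = 118 × 4.5 = 531 kip·in.
Critical point at (x, y) = (1.5, 6.25) from centroid. f_tx = M·y/J = 8.693 kip/in; f_ty = M·x/J = 2.086 kip/in.
Resultant f_max = √[f_tx² + (f_v + f_ty)²] = √[8.693² + (4.72 + 2.086)²] = 11.04 kip/in.
Capacity per unit length: φr_n = 0.75 × 0.6 × 90 × (0.707 × 0.3125) = 8.948 kip/in.
11.04 > 8.948 → NOT adequate.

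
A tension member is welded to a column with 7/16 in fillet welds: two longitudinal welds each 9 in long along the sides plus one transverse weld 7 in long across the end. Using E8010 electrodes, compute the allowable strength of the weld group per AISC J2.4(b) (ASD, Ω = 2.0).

E80XX → F_EXX = 80 ksi.
t_e = 0.707 × 0.4375 = 0.3093 in.
R_nwl = 0.6 × 80 × 0.3093 × 18 = 267.2 kip (longitudinal, 2 welds).
R_nwt = 0.6 × 80 × 0.3093 × 7 = 103.9 kip (transverse, base value).
(i) R_nwl + R_nwt = 371.2 kip; (ii) 0.85 R_nwl + 1.5 R_nwt = 383.1 kip.
R_n = max = 383.1 kip [governs: (ii)]; R_n/Ω = 191.5 kip.

R_n/Ω ≈ 192 kip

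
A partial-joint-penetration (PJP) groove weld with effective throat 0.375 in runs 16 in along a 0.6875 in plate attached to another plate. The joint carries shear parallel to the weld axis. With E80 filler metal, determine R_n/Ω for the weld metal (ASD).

R_n/Ω ≈ 144 kips

E80XX → F_EXX = 80 ksi.
Effective throat (given) t_e = 0.375 in.
A_we = 0.375 × 16 = 6 in².
F_nw = 0.6 F_EXX = 48 ksi.
R_n/Ω = (48 × 6) / 2.0 = 144 kips.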